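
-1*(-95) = 95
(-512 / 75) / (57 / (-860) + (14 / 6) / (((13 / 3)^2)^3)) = 425068107776 / 4104978795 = 103.55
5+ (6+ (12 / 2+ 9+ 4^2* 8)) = 154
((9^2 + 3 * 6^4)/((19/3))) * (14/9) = 18522/19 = 974.84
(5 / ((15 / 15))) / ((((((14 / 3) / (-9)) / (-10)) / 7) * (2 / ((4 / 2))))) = 675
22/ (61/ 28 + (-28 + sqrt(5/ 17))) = -7571256/ 8882473 - 17248 *sqrt(85)/ 8882473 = -0.87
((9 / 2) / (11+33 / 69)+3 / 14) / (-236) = -747 / 290752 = -0.00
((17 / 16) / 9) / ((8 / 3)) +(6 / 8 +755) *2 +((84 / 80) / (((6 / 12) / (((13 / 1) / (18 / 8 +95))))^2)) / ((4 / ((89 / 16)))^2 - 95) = 328665616981447459 / 217437091351680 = 1511.54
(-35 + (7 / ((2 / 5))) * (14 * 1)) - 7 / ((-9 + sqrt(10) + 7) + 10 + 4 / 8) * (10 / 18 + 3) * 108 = -20.49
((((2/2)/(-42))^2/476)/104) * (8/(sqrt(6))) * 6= 0.00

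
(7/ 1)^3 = 343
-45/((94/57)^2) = -146205/8836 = -16.55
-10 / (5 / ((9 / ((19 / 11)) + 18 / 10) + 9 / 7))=-16.59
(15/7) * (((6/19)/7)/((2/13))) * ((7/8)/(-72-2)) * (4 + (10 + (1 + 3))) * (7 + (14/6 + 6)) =-40365/19684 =-2.05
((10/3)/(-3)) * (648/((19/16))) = -11520/19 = -606.32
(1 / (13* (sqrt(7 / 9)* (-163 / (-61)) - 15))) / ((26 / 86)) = -21600405 / 1241988098 - 1282647* sqrt(7) / 1241988098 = -0.02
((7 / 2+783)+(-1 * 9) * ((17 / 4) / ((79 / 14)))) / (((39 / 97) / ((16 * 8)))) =764800768 / 3081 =248231.34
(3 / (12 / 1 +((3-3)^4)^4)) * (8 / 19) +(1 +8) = 173 / 19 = 9.11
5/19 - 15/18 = -65/114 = -0.57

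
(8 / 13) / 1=8 / 13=0.62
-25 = -25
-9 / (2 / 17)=-76.50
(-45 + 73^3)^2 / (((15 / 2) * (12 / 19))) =1437342559448 / 45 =31940945765.51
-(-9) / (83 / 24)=216 / 83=2.60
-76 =-76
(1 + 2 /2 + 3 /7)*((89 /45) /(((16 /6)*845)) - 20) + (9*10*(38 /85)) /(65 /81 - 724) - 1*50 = -69712970386741 /706849361400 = -98.62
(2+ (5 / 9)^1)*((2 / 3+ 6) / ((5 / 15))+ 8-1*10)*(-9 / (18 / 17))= -391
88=88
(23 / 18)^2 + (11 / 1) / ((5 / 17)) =63233 / 1620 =39.03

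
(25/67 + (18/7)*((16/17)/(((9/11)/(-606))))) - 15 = -14408524/7973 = -1807.16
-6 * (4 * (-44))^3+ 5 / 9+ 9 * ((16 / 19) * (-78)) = 5593421183 / 171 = 32710065.40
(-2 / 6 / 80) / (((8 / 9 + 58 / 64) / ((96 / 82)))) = -288 / 105985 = -0.00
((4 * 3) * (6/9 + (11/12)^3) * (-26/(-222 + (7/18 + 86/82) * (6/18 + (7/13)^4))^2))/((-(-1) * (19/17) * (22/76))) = -0.03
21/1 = 21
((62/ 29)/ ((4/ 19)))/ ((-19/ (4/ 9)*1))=-62/ 261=-0.24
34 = 34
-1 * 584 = -584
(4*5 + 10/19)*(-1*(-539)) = 210210/19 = 11063.68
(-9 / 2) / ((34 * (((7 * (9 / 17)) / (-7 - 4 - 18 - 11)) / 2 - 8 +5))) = 60 / 1381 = 0.04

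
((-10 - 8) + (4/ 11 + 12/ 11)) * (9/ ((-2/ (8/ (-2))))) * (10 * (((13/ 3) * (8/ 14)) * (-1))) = 81120/ 11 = 7374.55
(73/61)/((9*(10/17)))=1241/5490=0.23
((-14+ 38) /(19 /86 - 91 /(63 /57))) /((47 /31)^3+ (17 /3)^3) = -1245144636 /790022567185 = -0.00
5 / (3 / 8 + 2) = 40 / 19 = 2.11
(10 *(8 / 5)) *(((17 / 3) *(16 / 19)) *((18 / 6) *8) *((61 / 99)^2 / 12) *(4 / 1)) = 129550336 / 558657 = 231.90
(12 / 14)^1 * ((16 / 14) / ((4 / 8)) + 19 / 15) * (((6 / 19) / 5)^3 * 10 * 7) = 322272 / 6001625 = 0.05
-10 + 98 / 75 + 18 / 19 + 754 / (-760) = -49807 / 5700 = -8.74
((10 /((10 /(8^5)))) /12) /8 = 1024 /3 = 341.33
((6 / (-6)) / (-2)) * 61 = 61 / 2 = 30.50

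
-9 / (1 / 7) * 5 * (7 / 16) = -2205 / 16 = -137.81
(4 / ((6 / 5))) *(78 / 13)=20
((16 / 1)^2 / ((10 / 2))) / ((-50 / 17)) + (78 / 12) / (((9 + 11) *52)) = -69607 / 4000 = -17.40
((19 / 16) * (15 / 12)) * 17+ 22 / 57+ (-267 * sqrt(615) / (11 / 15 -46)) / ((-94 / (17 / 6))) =93463 / 3648 -22695 * sqrt(615) / 127652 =21.21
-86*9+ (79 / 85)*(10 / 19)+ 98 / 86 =-10727465 / 13889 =-772.37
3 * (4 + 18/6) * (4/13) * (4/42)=8/13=0.62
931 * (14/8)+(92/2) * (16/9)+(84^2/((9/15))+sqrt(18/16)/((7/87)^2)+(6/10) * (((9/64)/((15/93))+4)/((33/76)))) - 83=22707 * sqrt(2)/196+530432489/39600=13558.60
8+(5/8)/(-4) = 251/32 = 7.84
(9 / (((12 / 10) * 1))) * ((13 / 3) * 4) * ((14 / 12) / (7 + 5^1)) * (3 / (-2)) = -455 / 24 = -18.96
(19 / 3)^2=361 / 9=40.11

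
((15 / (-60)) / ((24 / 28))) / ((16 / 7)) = -49 / 384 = -0.13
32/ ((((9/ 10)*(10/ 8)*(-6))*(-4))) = 32/ 27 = 1.19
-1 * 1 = -1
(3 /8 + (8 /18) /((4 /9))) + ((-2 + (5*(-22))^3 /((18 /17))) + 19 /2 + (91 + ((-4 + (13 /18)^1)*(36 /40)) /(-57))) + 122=-1256833.63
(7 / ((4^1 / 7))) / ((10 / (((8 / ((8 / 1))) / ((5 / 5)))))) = 49 / 40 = 1.22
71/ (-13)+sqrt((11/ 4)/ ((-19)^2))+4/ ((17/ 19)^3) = sqrt(11)/ 38+7845/ 63869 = 0.21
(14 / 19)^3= 2744 / 6859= 0.40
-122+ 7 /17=-121.59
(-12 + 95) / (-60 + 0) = -83 / 60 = -1.38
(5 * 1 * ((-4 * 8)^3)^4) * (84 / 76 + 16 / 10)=296300826683959672832 / 19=15594780351787351201.68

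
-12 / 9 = -4 / 3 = -1.33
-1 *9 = -9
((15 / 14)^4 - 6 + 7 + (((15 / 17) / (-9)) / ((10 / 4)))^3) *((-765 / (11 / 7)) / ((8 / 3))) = -423.12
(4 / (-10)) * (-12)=24 / 5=4.80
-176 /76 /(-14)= 22 /133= 0.17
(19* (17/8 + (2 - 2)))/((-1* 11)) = -323/88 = -3.67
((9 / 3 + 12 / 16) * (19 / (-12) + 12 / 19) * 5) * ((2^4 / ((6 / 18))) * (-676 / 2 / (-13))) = -423150 / 19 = -22271.05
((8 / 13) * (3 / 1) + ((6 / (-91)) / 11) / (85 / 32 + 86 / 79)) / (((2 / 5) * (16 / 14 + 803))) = 43699620 / 7620433249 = 0.01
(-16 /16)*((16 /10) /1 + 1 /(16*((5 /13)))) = -141 /80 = -1.76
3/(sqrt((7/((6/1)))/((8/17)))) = 1.91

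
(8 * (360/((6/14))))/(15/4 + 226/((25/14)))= 672000/13031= 51.57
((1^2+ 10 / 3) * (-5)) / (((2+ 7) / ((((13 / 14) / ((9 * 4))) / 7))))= -845 / 95256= -0.01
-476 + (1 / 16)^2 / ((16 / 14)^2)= -7798735 / 16384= -476.00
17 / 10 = 1.70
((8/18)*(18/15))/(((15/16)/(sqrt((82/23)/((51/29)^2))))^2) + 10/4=3.20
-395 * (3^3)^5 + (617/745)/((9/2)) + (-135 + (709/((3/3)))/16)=-608043553178411/107280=-5667818355.50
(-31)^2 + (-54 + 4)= 911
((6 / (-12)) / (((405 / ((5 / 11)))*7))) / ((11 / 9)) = -1 / 15246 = -0.00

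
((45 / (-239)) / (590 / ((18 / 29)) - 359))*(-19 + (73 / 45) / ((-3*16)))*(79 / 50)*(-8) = -9743781 / 127243600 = -0.08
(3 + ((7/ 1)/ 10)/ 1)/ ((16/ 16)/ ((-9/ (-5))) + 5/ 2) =333/ 275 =1.21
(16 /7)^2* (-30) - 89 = -12041 /49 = -245.73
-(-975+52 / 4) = 962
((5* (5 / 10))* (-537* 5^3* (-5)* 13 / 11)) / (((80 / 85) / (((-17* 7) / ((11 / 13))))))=-573729121875 / 3872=-148173843.46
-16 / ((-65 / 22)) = 352 / 65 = 5.42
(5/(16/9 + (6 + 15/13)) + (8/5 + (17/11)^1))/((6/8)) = 1408/285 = 4.94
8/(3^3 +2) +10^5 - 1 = 2899979/29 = 99999.28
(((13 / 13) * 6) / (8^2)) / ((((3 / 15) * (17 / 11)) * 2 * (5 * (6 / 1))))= 11 / 2176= 0.01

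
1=1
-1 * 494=-494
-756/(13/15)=-11340/13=-872.31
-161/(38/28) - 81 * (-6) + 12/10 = 35014/95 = 368.57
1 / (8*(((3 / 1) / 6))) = 1 / 4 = 0.25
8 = 8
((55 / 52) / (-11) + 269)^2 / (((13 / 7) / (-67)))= -2608696.28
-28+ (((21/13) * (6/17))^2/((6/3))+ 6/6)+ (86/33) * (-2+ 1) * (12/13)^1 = -15710867/537251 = -29.24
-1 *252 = -252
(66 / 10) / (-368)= -33 / 1840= -0.02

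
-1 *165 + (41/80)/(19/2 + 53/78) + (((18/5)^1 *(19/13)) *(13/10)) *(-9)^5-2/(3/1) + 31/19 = -3657381754541/9051600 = -404059.14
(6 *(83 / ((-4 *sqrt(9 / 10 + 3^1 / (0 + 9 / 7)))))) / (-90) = 83 *sqrt(2910) / 5820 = 0.77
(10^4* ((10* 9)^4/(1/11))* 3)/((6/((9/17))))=32476950000000/17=1910408823529.41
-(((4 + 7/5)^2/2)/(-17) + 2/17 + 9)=-413/50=-8.26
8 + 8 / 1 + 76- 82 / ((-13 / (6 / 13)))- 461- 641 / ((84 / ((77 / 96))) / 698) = -4638.31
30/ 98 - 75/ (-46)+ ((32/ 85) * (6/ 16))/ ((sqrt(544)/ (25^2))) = 4365/ 2254+ 375 * sqrt(34)/ 578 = 5.72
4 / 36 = 1 / 9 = 0.11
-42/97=-0.43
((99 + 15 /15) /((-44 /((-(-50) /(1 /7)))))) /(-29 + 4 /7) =61250 /2189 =27.98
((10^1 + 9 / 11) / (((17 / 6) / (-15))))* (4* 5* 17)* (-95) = 20349000 / 11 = 1849909.09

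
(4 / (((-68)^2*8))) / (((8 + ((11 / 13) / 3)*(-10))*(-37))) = -39 / 69119552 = -0.00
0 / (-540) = 0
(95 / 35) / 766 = 19 / 5362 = 0.00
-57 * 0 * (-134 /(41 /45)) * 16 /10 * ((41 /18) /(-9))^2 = 0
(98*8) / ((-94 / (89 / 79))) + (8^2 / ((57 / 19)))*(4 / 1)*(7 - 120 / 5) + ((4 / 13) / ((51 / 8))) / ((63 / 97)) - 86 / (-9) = -224945179730 / 155088297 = -1450.43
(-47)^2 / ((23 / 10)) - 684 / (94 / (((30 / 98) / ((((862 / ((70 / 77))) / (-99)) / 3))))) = 21942308020 / 22829639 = 961.13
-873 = -873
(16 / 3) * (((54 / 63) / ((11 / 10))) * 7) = 320 / 11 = 29.09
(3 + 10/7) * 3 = 93/7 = 13.29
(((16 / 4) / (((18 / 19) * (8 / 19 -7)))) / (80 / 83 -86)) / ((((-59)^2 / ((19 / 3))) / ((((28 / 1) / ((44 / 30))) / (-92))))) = -3985079 / 1398584518650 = -0.00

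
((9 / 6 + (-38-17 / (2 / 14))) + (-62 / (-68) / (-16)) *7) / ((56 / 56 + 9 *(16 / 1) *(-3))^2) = -84809 / 101053984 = -0.00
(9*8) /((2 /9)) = 324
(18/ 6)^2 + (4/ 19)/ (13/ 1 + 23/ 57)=1722/ 191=9.02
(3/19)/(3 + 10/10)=3/76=0.04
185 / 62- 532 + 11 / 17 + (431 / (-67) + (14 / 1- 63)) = -41226923 / 70618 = -583.80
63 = 63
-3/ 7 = -0.43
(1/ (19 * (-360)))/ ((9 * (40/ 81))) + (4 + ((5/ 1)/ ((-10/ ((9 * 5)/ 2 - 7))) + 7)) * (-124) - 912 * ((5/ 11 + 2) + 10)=-3933060811/ 334400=-11761.55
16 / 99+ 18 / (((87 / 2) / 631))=750092 / 2871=261.27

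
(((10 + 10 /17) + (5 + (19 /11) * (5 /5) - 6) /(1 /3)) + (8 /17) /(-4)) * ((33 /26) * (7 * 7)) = 13377 /17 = 786.88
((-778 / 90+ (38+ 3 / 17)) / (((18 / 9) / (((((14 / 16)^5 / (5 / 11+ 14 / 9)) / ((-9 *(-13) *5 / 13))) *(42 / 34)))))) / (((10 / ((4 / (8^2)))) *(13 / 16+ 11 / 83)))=37916978561 / 55431402240000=0.00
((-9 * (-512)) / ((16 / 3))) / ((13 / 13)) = 864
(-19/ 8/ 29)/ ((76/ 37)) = -37/ 928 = -0.04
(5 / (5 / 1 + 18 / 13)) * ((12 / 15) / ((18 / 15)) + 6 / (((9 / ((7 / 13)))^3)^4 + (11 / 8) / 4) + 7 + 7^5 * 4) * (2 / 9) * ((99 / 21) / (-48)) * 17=-516245468579659167344594993019117635 / 26424708357636477172848408761448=-19536.47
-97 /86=-1.13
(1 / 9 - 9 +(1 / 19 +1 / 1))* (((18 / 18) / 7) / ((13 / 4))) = -5360 / 15561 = -0.34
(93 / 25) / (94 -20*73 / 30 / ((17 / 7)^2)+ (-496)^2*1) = 80631 / 5334255400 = 0.00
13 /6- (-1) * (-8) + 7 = 7 /6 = 1.17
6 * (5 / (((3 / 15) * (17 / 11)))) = 1650 / 17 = 97.06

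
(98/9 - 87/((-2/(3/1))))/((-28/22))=-27995/252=-111.09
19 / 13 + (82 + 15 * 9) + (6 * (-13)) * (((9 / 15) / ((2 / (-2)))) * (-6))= -4052 / 65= -62.34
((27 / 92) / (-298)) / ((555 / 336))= -378 / 633995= -0.00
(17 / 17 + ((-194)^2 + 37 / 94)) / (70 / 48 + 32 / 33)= 467004780 / 30127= 15501.20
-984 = -984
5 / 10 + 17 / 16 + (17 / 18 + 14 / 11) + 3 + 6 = 12.78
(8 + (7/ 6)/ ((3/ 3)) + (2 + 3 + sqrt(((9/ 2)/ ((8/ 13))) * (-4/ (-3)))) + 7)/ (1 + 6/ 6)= sqrt(39)/ 4 + 127/ 12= 12.14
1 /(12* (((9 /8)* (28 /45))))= 5 /42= 0.12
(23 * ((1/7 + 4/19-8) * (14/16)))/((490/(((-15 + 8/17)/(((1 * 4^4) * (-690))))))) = -4407/170598400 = -0.00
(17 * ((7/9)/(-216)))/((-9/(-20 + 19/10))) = -21539/174960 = -0.12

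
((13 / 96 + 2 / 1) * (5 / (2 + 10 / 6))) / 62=1025 / 21824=0.05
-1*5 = -5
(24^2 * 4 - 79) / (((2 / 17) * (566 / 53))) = 2004725 / 1132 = 1770.96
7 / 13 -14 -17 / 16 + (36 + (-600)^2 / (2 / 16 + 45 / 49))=29354787003 / 85072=345058.15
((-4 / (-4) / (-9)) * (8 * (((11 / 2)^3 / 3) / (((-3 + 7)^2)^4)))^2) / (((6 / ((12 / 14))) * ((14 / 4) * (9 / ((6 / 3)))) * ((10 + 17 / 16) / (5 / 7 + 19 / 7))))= -1771561 / 123755229609984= -0.00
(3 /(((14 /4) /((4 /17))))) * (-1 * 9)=-216 /119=-1.82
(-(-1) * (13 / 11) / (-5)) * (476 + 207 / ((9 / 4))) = -7384 / 55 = -134.25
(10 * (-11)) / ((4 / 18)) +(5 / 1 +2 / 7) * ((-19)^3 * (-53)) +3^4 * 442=13697648 / 7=1956806.86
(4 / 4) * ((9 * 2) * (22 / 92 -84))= -34677 / 23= -1507.70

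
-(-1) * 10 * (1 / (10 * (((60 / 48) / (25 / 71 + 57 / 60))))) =1849 / 1775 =1.04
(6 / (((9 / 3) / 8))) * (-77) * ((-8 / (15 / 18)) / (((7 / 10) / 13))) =219648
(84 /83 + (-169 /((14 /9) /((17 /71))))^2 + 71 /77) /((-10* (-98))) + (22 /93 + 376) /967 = 17196953386202083 /15900436263957168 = 1.08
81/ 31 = 2.61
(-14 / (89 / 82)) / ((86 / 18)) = -10332 / 3827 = -2.70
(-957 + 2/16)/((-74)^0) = -7655/8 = -956.88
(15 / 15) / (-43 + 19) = -0.04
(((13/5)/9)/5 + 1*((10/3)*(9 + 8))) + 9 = 14788/225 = 65.72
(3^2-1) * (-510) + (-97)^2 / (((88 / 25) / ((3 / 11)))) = -3351.00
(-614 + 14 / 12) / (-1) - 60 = 3317 / 6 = 552.83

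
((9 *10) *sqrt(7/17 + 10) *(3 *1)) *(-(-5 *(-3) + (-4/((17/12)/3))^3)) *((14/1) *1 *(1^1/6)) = 1834742070 *sqrt(3009)/83521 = 1205009.38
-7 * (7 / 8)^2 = -343 / 64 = -5.36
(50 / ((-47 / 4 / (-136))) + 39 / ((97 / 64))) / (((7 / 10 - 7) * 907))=-27557120 / 260505819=-0.11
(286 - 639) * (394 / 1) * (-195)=27120990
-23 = -23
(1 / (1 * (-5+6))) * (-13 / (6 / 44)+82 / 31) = -8620 / 93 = -92.69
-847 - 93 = -940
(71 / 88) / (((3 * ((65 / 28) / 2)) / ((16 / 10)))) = 3976 / 10725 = 0.37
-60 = -60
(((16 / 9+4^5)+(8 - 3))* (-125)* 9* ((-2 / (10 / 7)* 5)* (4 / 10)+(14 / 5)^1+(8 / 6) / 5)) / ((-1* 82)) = 463850 / 123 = 3771.14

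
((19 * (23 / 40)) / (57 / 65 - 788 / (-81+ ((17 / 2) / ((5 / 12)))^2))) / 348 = -15867033 / 745088416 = -0.02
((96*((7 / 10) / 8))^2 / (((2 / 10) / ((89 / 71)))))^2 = 24647744016 / 126025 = 195578.21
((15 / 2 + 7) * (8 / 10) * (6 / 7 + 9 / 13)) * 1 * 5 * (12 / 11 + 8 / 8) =188094 / 1001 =187.91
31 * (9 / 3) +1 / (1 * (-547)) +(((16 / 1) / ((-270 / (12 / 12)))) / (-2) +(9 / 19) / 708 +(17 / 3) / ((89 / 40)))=2816581459903 / 29469767220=95.58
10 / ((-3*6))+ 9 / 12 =7 / 36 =0.19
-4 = -4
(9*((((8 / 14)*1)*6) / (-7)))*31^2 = -207576 / 49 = -4236.24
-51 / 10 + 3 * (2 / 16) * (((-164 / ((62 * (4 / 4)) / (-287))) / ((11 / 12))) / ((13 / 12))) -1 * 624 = -15179643 / 44330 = -342.42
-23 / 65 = -0.35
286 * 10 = 2860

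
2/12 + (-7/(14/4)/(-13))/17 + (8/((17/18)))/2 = 5849/1326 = 4.41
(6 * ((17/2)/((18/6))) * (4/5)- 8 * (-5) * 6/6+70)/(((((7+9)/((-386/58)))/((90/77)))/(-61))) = 32740713/8932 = 3665.55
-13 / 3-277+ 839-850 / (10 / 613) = -154642 / 3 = -51547.33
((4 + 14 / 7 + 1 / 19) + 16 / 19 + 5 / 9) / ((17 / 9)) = 1274 / 323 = 3.94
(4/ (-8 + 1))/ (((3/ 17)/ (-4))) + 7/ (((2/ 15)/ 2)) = 2477/ 21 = 117.95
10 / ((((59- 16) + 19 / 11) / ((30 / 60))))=55 / 492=0.11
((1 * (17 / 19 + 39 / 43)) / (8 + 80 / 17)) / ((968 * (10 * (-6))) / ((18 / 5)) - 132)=-782 / 89699247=-0.00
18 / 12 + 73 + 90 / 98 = 7391 / 98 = 75.42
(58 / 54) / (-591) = -29 / 15957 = -0.00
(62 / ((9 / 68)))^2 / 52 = 4443664 / 1053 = 4220.00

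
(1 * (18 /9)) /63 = 2 /63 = 0.03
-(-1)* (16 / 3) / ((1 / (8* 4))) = 512 / 3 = 170.67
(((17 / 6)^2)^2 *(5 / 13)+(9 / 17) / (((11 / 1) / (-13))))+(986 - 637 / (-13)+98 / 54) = 3342684791 / 3150576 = 1060.98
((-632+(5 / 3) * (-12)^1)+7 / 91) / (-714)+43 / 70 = 11814 / 7735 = 1.53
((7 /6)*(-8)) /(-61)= 28 /183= 0.15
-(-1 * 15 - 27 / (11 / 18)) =651 / 11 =59.18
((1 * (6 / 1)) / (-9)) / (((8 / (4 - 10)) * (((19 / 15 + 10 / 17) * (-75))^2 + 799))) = 289 / 11648272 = 0.00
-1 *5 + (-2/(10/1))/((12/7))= -307/60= -5.12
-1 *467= -467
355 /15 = 71 /3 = 23.67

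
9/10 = 0.90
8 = 8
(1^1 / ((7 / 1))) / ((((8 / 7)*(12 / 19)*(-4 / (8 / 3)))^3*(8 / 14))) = -2352637 / 11943936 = -0.20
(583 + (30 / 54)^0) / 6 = 292 / 3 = 97.33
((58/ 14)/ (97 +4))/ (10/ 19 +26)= 551/ 356328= 0.00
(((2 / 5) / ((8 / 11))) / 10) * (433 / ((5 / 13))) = 61919 / 1000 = 61.92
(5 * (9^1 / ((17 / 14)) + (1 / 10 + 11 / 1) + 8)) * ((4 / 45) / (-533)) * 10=-18028 / 81549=-0.22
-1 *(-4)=4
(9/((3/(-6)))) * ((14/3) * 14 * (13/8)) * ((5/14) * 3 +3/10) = -13104/5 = -2620.80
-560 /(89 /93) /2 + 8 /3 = -77408 /267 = -289.92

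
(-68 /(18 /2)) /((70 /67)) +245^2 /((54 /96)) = 33611722 /315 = 106703.88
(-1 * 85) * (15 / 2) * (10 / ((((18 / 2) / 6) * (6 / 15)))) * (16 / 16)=-10625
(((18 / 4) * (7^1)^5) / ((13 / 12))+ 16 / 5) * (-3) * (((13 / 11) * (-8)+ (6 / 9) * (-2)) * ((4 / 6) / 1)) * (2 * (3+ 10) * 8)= 51698012416 / 165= 313321287.37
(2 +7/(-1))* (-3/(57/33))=165/19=8.68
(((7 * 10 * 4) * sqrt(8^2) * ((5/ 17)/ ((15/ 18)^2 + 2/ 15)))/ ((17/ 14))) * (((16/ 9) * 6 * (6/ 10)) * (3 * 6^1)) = 3251404800/ 43061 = 75506.95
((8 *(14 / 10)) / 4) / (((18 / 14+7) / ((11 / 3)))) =539 / 435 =1.24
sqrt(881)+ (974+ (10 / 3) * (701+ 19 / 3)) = sqrt(881)+ 29986 / 9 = 3361.46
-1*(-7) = 7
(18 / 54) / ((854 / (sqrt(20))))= sqrt(5) / 1281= 0.00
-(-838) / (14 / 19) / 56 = 20.31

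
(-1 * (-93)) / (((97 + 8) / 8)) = 248 / 35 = 7.09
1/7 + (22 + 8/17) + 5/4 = 11359/476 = 23.86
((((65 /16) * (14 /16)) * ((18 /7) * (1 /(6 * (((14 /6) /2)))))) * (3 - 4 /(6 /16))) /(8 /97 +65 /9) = -1.37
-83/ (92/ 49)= -44.21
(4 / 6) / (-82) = -1 / 123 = -0.01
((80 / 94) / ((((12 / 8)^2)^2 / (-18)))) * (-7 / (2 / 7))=31360 / 423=74.14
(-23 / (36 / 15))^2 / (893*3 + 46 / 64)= 26450 / 771759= 0.03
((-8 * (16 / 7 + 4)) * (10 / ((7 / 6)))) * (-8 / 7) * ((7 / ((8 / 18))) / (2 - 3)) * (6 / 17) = -2280960 / 833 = -2738.25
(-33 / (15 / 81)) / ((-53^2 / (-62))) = -55242 / 14045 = -3.93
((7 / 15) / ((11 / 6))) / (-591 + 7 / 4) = -56 / 129635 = -0.00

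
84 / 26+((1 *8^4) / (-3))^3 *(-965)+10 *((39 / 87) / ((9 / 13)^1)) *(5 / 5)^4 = 25000489234039276 / 10179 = 2456085001870.45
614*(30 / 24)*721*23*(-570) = -7254647925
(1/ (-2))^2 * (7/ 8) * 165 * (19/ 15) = 1463/ 32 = 45.72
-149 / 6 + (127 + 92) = 1165 / 6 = 194.17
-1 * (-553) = 553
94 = 94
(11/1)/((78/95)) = 1045/78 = 13.40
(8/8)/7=1/7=0.14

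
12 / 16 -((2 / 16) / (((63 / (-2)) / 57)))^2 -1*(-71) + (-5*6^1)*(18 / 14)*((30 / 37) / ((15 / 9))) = 13819679 / 261072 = 52.93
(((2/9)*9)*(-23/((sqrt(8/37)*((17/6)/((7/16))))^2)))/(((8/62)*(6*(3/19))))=-24560711/591872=-41.50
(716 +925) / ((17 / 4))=6564 / 17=386.12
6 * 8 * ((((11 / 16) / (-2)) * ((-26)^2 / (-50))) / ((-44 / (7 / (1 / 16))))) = -14196 / 25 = -567.84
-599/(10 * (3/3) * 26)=-599/260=-2.30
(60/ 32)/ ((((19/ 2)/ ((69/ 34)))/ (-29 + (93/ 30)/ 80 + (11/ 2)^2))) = 213417/ 413440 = 0.52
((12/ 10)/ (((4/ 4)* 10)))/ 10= 3/ 250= 0.01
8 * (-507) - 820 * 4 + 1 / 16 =-117375 / 16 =-7335.94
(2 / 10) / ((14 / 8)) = 4 / 35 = 0.11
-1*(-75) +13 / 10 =763 / 10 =76.30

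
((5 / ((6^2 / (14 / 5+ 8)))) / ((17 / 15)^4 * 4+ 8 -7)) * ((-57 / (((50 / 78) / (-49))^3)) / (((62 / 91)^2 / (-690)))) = -4248657412862046093 / 568777460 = -7469806227.66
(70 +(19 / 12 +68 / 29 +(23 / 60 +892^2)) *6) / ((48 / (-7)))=-4845691067 / 6960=-696219.98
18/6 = 3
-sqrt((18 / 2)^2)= -9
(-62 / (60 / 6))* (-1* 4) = 124 / 5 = 24.80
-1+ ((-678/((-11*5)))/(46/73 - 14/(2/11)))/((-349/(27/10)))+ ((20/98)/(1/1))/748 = -890054622321/891411001250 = -1.00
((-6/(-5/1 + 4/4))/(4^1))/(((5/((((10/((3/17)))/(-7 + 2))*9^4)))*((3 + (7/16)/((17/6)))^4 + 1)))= -9539258139648/171065958485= -55.76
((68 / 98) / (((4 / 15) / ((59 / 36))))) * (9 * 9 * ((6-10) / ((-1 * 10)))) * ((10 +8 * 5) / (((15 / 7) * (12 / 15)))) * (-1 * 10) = -1128375 / 28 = -40299.11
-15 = -15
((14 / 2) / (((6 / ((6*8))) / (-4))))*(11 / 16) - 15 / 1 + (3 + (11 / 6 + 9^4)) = 38381 / 6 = 6396.83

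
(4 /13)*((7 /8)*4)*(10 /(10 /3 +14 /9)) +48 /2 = 3747 /143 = 26.20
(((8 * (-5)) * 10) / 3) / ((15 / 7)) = -560 / 9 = -62.22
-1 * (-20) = 20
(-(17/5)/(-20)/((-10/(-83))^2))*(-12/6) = -117113/5000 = -23.42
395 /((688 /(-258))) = -1185 /8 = -148.12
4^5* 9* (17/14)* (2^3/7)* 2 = 1253376/49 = 25579.10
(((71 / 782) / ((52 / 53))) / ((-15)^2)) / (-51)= -3763 / 466619400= -0.00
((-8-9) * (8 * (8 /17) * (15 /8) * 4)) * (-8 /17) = 225.88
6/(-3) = -2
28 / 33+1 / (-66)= 5 / 6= 0.83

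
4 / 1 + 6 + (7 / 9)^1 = 97 / 9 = 10.78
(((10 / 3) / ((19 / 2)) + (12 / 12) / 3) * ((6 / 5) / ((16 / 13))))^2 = 257049 / 577600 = 0.45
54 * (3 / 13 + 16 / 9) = 1410 / 13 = 108.46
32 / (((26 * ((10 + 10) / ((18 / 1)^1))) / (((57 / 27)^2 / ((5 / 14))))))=40432 / 2925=13.82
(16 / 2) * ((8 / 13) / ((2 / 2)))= 64 / 13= 4.92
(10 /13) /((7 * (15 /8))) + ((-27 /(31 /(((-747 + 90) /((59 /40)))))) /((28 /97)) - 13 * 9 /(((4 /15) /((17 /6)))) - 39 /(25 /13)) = 8051207923 /99863400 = 80.62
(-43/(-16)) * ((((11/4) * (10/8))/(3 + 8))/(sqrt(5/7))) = 43 * sqrt(35)/256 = 0.99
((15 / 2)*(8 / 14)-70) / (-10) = 46 / 7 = 6.57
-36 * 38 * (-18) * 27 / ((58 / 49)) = 16288776 / 29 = 561681.93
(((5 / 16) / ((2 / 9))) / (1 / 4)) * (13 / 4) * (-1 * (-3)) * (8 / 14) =1755 / 56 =31.34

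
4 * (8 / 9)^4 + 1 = 22945 / 6561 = 3.50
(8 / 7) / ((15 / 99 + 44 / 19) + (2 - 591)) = -1254 / 643573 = -0.00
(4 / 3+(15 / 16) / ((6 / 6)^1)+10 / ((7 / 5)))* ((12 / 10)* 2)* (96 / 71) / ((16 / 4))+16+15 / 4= 272227 / 9940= 27.39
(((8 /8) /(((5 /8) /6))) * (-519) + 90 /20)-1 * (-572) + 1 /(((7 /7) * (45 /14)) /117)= -8739 /2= -4369.50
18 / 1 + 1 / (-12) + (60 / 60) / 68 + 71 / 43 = 85889 / 4386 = 19.58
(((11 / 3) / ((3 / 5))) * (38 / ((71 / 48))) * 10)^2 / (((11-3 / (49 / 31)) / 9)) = 2739672320000 / 1124143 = 2437120.83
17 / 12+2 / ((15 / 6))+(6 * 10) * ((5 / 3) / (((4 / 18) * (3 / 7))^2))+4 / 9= 1984979 / 180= 11027.66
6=6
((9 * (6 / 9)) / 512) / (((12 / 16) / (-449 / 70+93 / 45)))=-0.07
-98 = -98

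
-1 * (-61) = 61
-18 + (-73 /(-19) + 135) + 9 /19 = 2305 /19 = 121.32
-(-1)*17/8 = 17/8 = 2.12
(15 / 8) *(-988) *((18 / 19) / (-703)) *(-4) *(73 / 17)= -512460 / 11951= -42.88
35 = 35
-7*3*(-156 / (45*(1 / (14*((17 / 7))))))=12376 / 5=2475.20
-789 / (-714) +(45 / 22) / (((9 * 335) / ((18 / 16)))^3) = 11137374196271 / 10078688435200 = 1.11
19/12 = 1.58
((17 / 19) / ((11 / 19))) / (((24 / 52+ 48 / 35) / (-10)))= -38675 / 4587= -8.43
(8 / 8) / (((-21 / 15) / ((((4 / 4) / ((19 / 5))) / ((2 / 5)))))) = -125 / 266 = -0.47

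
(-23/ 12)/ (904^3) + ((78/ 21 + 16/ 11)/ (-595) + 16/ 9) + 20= 26525023125877613/ 1218471801845760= 21.77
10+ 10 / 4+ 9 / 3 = 31 / 2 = 15.50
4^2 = 16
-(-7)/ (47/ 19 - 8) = -19/ 15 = -1.27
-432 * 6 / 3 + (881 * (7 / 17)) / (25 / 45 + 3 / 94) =-297522 / 1207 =-246.50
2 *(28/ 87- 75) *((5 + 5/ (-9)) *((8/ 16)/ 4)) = -82.98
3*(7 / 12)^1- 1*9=-29 / 4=-7.25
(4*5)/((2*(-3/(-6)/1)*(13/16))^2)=5120/169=30.30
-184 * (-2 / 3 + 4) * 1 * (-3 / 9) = 1840 / 9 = 204.44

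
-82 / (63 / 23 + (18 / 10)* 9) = -4715 / 1089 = -4.33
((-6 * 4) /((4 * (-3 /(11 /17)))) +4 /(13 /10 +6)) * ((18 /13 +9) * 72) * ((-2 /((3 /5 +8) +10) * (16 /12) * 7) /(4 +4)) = -86410800 /500123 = -172.78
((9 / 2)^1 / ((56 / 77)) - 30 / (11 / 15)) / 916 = -6111 / 161216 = -0.04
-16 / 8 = -2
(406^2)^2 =27170906896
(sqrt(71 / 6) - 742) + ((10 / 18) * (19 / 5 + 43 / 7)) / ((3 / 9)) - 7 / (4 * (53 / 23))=-722.75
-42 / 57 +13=233 / 19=12.26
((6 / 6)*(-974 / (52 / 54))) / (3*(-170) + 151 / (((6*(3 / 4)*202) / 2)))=11952441 / 6022744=1.98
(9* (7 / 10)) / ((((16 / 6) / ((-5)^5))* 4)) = -1845.70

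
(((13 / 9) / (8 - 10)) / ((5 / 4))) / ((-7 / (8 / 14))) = 104 / 2205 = 0.05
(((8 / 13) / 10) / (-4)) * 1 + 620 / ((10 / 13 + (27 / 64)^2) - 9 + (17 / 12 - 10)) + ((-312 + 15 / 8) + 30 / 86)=-20623048879019 / 59422169560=-347.06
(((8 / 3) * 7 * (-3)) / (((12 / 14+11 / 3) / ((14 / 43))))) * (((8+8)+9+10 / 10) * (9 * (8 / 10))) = -15410304 / 20425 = -754.48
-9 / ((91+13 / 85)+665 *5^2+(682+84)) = -765 / 1485983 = -0.00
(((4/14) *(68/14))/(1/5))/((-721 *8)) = -85/70658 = -0.00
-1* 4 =-4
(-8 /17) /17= -8 /289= -0.03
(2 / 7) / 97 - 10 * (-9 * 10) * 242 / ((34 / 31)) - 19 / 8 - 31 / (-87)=1595380131349 / 8033928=198580.34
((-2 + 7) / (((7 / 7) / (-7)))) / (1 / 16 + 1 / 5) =-400 / 3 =-133.33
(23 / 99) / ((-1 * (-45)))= 23 / 4455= 0.01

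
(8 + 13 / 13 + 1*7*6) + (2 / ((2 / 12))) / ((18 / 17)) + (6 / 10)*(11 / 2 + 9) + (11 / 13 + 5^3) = 76783 / 390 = 196.88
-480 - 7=-487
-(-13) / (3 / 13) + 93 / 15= 62.53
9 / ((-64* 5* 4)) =-9 / 1280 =-0.01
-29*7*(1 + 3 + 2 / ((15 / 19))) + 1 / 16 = -318289 / 240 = -1326.20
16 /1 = 16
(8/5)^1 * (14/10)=56/25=2.24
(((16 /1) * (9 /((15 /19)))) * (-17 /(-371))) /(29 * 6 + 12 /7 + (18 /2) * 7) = 5168 /147605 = 0.04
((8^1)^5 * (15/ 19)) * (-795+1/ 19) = -7423918080/ 361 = -20564870.03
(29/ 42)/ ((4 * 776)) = 29/ 130368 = 0.00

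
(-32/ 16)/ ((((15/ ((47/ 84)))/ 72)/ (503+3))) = -95128/ 35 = -2717.94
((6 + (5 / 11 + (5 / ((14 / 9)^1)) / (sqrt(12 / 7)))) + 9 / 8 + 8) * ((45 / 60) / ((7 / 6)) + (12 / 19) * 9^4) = 74742.75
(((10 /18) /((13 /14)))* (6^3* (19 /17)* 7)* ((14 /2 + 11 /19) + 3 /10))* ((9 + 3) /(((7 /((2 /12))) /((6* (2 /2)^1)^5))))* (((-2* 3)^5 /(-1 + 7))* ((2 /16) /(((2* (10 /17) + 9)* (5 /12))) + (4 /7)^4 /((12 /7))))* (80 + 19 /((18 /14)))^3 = -16769113308864560074752 /9367085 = -1790216840016350.88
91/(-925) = -91/925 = -0.10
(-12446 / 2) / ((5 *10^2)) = -6223 / 500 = -12.45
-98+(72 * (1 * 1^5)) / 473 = -46282 / 473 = -97.85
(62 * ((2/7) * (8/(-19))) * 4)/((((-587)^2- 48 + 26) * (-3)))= 3968/137474253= 0.00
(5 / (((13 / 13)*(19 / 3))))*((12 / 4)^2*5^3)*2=33750 / 19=1776.32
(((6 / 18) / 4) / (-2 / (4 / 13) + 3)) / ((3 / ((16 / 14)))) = -0.01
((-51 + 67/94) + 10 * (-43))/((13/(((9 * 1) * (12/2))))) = -1218969/611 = -1995.04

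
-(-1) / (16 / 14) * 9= 63 / 8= 7.88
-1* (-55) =55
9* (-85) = -765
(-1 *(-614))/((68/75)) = 23025/34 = 677.21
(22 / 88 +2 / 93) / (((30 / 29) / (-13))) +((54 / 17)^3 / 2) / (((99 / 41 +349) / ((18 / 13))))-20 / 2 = -17136000902393 / 1283713250040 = -13.35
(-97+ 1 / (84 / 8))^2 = 4141225 / 441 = 9390.53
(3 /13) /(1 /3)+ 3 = 3.69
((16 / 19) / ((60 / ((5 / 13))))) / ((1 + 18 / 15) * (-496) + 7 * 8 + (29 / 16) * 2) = -160 / 30575883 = -0.00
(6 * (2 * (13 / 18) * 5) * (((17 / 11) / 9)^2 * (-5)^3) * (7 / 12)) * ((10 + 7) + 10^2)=-213679375 / 19602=-10900.90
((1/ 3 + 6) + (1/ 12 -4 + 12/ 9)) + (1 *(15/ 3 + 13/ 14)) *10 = 1765/ 28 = 63.04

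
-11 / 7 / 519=-11 / 3633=-0.00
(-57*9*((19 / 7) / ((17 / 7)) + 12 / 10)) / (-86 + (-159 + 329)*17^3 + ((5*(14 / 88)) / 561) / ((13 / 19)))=-1907627436 / 1339923056365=-0.00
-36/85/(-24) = 3/170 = 0.02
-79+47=-32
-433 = -433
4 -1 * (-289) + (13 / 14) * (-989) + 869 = 3411 / 14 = 243.64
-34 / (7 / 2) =-68 / 7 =-9.71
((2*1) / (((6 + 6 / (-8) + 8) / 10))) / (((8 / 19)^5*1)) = 12380495 / 108544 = 114.06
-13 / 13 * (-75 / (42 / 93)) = 2325 / 14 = 166.07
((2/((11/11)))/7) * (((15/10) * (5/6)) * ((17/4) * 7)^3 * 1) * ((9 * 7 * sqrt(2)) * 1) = 75832155 * sqrt(2)/128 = 837834.86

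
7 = 7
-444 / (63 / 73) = -10804 / 21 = -514.48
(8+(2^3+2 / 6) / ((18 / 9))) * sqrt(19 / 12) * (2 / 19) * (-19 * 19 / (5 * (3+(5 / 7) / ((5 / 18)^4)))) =-242725 * sqrt(57) / 1936818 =-0.95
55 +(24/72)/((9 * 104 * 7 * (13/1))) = 55.00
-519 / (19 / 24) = -12456 / 19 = -655.58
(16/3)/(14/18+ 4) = 48/43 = 1.12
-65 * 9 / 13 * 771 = -34695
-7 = -7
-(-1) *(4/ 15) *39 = 52/ 5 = 10.40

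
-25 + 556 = 531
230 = 230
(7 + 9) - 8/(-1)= 24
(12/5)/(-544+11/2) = -8/1795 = -0.00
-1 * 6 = -6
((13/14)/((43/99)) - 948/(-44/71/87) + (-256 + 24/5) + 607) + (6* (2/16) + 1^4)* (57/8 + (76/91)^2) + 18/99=11948427326557/89529440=133458.08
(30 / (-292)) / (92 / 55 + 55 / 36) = -14850 / 462601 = -0.03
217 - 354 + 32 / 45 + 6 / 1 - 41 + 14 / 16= -61349 / 360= -170.41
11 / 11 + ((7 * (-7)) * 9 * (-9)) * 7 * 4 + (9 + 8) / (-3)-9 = 111118.33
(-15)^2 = 225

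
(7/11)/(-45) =-7/495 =-0.01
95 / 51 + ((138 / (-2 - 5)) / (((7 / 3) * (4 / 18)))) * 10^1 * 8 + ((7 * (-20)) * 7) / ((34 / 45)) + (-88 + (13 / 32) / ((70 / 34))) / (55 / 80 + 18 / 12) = -546902039 / 124950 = -4376.97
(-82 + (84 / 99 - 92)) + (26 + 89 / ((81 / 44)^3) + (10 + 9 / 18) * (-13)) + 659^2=5074334457547 / 11691702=434011.61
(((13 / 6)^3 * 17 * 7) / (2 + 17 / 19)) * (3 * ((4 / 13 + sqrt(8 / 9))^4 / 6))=614992 * sqrt(2) / 3645 + 426307028 / 1563705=511.24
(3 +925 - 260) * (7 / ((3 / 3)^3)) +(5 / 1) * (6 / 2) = 4691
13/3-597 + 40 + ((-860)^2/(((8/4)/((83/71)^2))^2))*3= 78933259409002/76235043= 1035393.39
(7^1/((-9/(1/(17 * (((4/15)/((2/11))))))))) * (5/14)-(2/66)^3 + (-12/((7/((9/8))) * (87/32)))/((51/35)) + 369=26114913899/70867764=368.50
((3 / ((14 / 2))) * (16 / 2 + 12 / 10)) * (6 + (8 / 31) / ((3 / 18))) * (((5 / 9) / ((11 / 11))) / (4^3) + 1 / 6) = 90597 / 17360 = 5.22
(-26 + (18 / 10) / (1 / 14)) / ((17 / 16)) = -64 / 85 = -0.75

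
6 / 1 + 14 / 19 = 6.74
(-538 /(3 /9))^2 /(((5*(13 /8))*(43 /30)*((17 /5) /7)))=4376393280 /9503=460527.55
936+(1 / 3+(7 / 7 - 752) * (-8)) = 20833 / 3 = 6944.33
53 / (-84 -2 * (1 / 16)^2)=-6784 / 10753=-0.63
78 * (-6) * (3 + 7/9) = -1768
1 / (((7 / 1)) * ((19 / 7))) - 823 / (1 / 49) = -40326.95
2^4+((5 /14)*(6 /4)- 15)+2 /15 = 701 /420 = 1.67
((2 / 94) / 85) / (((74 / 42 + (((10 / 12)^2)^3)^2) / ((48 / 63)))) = 0.00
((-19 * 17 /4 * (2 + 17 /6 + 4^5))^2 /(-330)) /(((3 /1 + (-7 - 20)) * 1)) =3975553466641 /4561920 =871464.97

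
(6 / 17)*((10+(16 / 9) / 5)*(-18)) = -5592 / 85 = -65.79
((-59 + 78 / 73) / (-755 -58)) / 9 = 0.01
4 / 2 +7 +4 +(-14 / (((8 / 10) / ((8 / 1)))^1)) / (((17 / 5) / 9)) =-6079 / 17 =-357.59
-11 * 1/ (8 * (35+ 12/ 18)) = -33/ 856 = -0.04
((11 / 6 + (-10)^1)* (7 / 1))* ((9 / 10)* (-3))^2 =-83349 / 200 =-416.74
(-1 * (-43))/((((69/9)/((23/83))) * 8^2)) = 129/5312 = 0.02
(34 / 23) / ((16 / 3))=51 / 184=0.28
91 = 91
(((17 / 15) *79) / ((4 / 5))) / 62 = 1.81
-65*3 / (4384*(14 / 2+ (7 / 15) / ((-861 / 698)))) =-359775 / 53559328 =-0.01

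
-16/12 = -4/3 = -1.33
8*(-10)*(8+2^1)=-800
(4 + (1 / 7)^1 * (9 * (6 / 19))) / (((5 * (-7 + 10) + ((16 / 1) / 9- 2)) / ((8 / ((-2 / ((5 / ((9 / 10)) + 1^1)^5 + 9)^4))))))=-614170138158831634906260262007261440000 / 23895216033917557062321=-25702640113697271.96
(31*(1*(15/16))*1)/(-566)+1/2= 4063/9056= 0.45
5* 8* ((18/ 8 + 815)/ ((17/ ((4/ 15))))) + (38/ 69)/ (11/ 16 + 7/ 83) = 205797096/ 400775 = 513.50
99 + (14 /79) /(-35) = 98.99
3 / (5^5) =3 / 3125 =0.00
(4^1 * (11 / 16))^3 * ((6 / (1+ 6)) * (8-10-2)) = -3993 / 56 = -71.30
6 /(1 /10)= 60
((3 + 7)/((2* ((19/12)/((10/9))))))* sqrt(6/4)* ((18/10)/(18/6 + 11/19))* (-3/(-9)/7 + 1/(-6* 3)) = -5* sqrt(6)/714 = -0.02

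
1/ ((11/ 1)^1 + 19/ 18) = 18/ 217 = 0.08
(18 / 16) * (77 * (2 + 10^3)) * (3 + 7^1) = 1735965 / 2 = 867982.50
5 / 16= 0.31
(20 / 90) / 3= 2 / 27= 0.07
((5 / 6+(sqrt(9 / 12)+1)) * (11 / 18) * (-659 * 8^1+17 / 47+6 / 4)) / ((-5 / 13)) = 23613733 * sqrt(3) / 5640+259751063 / 16920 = 22603.52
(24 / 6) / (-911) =-0.00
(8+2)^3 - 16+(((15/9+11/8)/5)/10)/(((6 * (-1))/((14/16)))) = 56677889/57600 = 983.99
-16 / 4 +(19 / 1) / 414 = -1637 / 414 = -3.95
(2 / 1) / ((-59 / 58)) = -116 / 59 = -1.97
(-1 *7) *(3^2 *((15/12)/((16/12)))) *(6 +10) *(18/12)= -2835/2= -1417.50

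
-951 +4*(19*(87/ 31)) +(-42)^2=31815/ 31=1026.29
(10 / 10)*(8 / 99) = 8 / 99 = 0.08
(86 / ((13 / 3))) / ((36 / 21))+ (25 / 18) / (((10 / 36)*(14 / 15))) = 1541 / 91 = 16.93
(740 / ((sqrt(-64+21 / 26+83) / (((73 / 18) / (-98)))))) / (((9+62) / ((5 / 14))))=-13505 *sqrt(13390) / 45150462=-0.03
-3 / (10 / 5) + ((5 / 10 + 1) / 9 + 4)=8 / 3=2.67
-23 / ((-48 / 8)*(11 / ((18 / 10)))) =0.63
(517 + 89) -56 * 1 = 550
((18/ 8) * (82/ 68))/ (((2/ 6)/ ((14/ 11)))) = 7749/ 748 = 10.36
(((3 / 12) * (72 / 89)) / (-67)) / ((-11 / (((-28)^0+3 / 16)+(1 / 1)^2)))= 315 / 524744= 0.00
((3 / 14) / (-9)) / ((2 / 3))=-1 / 28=-0.04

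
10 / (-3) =-10 / 3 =-3.33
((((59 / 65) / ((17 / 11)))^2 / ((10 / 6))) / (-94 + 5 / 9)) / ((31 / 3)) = -34117281 / 159166713875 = -0.00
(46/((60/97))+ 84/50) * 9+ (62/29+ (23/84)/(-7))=292662971/426300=686.52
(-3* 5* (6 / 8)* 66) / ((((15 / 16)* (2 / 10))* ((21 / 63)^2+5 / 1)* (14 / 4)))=-35640 / 161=-221.37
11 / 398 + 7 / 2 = 702 / 199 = 3.53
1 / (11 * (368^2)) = 1 / 1489664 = 0.00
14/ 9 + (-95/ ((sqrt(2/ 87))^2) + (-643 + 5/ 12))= -171847/ 36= -4773.53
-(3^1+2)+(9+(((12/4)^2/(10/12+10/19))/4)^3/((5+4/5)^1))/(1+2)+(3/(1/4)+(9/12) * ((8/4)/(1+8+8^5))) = 58109943631223/5663465720600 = 10.26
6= 6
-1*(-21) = 21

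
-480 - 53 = -533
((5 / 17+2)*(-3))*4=-468 / 17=-27.53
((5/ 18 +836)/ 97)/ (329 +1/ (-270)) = 225795/ 8616413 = 0.03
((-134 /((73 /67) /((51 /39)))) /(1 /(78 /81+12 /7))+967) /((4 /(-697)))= -67060691707 /717444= -93471.67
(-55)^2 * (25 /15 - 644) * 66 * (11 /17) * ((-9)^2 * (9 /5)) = -205674279030 /17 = -12098487001.76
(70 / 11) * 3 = 210 / 11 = 19.09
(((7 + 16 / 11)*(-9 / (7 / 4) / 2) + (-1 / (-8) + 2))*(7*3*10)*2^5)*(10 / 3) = -4833200 / 11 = -439381.82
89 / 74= 1.20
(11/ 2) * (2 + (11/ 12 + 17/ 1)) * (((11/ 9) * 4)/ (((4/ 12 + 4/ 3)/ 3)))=28919/ 30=963.97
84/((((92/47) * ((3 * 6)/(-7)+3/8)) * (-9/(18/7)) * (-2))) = -2632/943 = -2.79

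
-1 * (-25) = 25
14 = 14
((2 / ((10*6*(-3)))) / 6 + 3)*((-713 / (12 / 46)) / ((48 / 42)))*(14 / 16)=-6273.87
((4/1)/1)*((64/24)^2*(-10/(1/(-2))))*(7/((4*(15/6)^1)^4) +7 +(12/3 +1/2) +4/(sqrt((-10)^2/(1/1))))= 846272/125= 6770.18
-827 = -827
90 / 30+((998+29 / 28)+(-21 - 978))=3.04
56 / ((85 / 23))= 1288 / 85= 15.15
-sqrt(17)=-4.12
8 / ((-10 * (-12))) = 1 / 15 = 0.07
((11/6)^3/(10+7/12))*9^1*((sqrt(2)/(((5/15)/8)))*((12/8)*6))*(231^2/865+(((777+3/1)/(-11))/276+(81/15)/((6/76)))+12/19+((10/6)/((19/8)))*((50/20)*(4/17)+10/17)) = 121276741368024*sqrt(2)/816112795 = 210156.26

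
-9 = -9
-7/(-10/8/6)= 33.60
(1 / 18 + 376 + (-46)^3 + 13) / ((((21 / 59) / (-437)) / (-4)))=-89984990470 / 189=-476111060.69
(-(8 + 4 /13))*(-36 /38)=1944 /247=7.87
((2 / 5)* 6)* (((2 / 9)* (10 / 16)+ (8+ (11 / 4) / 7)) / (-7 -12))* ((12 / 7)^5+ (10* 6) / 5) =-28.89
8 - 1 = 7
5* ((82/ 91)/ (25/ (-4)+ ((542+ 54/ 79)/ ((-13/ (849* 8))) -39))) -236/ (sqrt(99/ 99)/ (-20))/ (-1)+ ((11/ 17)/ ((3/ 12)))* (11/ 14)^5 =-12566099888257759817/ 2662746524307016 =-4719.22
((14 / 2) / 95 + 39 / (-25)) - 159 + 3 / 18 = -456911 / 2850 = -160.32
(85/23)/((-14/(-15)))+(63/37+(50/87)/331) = 1943270117/343087458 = 5.66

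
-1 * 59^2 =-3481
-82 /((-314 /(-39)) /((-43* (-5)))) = -343785 /157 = -2189.71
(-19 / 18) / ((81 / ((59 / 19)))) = -59 / 1458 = -0.04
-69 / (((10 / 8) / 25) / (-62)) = 85560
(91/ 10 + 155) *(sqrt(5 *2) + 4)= 1641 *sqrt(10)/ 10 + 3282/ 5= 1175.33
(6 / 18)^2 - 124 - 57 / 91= -101978 / 819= -124.52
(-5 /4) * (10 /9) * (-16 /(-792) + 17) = -42125 /1782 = -23.64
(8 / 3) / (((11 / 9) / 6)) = 144 / 11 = 13.09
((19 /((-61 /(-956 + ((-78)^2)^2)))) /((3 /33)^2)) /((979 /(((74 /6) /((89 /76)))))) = -21753482682800 /1449543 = -15007131.68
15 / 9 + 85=260 / 3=86.67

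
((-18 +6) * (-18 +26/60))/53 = 1054/265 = 3.98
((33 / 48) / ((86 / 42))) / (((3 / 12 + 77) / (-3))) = -231 / 17716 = -0.01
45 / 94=0.48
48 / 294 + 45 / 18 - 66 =-6207 / 98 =-63.34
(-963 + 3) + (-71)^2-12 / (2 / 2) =4069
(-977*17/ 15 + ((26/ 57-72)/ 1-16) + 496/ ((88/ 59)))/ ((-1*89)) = 901067/ 93005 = 9.69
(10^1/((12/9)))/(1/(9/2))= 135/4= 33.75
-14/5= -2.80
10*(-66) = -660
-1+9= 8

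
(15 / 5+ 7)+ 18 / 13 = 148 / 13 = 11.38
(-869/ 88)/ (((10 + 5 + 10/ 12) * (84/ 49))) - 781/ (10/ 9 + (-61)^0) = -562873/ 1520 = -370.31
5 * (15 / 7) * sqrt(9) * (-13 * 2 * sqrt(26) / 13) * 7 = -450 * sqrt(26) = -2294.56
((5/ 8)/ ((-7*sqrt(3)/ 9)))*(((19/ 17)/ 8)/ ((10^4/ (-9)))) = 513*sqrt(3)/ 15232000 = 0.00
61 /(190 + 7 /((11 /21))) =671 /2237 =0.30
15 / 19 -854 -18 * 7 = -979.21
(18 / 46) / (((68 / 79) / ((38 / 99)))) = 0.17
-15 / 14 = -1.07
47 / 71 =0.66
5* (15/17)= 75/17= 4.41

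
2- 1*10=-8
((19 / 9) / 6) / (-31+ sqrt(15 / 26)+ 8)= -5681 / 370953-19 * sqrt(390) / 741906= -0.02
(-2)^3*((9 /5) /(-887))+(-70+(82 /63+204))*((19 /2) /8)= 179586859 /1117620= 160.69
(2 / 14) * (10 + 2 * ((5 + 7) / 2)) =22 / 7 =3.14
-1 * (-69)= 69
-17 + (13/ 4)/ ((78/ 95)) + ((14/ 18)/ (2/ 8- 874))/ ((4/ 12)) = -1094159/ 83880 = -13.04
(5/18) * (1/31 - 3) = -230/279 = -0.82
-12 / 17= -0.71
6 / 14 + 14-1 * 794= -5457 / 7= -779.57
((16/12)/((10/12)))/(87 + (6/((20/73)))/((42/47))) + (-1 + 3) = 31446/15611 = 2.01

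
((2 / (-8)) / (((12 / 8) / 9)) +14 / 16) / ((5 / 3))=-3 / 8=-0.38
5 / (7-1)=5 / 6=0.83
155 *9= 1395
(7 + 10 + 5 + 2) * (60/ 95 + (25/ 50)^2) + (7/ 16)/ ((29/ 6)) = 93663/ 4408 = 21.25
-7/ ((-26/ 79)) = 553/ 26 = 21.27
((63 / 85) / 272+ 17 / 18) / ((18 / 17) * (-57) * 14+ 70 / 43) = -770431 / 685954080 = -0.00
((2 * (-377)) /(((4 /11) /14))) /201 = -29029 /201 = -144.42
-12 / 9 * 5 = -6.67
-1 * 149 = -149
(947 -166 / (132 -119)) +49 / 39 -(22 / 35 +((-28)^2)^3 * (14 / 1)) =-9208922433358 / 1365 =-6746463321.14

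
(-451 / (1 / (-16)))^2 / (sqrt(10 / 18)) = 156211968 * sqrt(5) / 5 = 69860115.87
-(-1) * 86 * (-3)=-258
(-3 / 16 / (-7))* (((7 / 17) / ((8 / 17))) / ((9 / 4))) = 1 / 96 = 0.01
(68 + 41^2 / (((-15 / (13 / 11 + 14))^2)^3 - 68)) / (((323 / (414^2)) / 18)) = 192719487544401190282776 / 469924367096601841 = 410107.46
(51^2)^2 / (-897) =-2255067 / 299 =-7542.03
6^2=36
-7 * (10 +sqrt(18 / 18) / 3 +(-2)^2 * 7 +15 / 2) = -1925 / 6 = -320.83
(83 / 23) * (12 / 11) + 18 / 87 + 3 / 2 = 82815 / 14674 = 5.64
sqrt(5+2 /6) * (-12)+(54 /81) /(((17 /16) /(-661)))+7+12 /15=-434.66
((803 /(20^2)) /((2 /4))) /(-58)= -803 /11600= -0.07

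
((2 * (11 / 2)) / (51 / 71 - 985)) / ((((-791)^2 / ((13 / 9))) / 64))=-162448 / 98381454759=-0.00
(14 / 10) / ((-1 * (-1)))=7 / 5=1.40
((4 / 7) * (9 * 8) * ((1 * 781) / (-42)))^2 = 1405350144 / 2401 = 585318.68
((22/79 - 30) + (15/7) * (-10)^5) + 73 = -118476067/553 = -214242.44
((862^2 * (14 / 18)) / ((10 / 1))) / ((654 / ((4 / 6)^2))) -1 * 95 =-7380017 / 132435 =-55.73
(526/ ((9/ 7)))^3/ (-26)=-24958665284/ 9477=-2633604.02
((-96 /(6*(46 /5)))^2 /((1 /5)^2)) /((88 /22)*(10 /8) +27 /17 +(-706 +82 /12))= -4080000 /37370147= -0.11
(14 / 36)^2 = 49 / 324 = 0.15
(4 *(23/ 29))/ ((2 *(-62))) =-23/ 899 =-0.03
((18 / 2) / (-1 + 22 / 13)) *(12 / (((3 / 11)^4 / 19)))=14465308 / 27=535752.15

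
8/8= 1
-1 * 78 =-78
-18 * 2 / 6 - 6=-12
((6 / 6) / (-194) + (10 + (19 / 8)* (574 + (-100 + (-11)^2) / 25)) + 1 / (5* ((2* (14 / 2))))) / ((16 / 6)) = 560278533 / 1086400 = 515.72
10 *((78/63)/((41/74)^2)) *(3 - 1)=2847520/35301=80.66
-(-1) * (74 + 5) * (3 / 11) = 237 / 11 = 21.55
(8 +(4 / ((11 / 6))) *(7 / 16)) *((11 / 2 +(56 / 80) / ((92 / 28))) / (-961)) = -129429 / 2431330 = -0.05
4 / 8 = 1 / 2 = 0.50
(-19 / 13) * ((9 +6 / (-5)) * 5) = -57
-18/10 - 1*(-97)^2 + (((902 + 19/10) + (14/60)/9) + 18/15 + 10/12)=-2296307/270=-8504.84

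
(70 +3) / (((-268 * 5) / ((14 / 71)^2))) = -3577 / 1688735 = -0.00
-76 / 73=-1.04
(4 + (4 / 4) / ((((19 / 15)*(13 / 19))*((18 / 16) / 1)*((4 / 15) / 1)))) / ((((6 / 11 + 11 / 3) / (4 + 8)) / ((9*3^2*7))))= 22902264 / 1807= 12674.19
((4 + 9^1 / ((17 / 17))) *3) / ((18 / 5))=10.83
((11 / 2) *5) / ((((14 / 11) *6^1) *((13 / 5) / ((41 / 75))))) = 0.76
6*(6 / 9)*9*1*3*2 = 216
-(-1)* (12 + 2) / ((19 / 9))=126 / 19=6.63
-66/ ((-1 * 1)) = 66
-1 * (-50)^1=50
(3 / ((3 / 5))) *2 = 10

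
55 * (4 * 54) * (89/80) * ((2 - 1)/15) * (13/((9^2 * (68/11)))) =139997/6120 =22.88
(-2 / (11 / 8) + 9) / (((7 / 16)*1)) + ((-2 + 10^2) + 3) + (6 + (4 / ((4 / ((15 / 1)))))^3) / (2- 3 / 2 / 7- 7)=-2980053 / 5621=-530.16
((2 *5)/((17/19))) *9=1710/17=100.59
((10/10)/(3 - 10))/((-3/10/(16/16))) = 10/21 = 0.48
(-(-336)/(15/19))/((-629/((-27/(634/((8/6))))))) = 38304/996965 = 0.04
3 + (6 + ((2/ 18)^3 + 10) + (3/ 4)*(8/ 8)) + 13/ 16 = 239857/ 11664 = 20.56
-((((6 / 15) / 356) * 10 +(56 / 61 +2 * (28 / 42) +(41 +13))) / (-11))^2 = -839695489801 / 32097230649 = -26.16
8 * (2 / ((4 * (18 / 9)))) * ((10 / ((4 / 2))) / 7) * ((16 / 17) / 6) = 80 / 357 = 0.22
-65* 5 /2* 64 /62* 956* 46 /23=-9942400 /31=-320722.58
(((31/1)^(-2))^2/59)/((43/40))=40/2342972777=0.00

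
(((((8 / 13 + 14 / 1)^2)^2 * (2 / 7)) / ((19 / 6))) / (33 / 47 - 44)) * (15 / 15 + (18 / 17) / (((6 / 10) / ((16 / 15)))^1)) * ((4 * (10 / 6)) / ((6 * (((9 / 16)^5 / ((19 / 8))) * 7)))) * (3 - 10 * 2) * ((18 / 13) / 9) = 128452384522240000 / 26769790515897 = 4798.41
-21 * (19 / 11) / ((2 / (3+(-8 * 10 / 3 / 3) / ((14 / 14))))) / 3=7049 / 198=35.60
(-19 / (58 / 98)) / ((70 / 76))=-5054 / 145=-34.86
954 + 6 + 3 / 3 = 961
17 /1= 17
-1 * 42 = -42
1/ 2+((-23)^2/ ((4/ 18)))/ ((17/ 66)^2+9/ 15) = 4509091/ 1262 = 3572.97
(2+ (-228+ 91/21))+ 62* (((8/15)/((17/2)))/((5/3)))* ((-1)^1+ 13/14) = -1979863/8925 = -221.83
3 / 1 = 3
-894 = -894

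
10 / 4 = 5 / 2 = 2.50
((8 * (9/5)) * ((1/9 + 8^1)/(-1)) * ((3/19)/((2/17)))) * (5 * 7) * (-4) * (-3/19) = -1250928/361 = -3465.17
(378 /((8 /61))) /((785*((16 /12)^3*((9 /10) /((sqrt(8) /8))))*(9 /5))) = 19215*sqrt(2) /80384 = 0.34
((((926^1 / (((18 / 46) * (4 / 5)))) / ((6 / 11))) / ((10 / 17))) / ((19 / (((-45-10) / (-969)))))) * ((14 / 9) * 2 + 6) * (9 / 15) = 52829689 / 350892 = 150.56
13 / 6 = 2.17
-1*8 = -8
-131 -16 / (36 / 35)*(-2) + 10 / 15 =-893 / 9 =-99.22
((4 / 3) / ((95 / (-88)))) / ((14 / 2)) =-352 / 1995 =-0.18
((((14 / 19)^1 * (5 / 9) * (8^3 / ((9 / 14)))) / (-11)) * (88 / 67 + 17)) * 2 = -410439680 / 378081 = -1085.59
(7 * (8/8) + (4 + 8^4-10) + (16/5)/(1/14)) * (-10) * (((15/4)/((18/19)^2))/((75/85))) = -4707079/24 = -196128.29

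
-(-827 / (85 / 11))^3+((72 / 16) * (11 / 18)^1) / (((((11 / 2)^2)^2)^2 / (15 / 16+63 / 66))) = 1225851.34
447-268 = 179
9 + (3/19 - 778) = -14608/19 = -768.84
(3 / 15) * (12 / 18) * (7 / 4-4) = -3 / 10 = -0.30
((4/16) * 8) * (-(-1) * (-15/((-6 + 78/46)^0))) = -30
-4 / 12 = -1 / 3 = -0.33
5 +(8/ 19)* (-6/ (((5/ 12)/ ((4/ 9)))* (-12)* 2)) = 1457/ 285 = 5.11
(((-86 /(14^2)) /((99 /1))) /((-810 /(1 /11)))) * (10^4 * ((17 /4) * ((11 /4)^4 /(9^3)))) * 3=11056375 /2222131968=0.00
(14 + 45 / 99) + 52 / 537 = 85955 / 5907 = 14.55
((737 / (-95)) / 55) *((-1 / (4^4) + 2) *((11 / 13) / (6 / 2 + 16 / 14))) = -0.06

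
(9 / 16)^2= 81 / 256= 0.32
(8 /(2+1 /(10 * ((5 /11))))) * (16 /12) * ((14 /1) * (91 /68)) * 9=509600 /629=810.17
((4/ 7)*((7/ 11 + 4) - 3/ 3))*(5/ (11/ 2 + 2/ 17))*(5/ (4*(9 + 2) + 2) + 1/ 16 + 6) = 3860700/ 338261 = 11.41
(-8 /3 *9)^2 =576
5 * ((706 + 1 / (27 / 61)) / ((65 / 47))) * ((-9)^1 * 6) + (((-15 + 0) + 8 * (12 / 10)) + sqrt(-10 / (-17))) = -691397 / 5 + sqrt(170) / 17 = -138278.63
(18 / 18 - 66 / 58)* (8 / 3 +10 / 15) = -40 / 87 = -0.46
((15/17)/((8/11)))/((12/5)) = 275/544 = 0.51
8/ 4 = 2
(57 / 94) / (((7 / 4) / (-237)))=-27018 / 329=-82.12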